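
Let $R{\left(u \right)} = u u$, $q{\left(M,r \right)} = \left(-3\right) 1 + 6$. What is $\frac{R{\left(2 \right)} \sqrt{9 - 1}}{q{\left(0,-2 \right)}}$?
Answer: $\frac{8 \sqrt{2}}{3} \approx 3.7712$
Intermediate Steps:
$q{\left(M,r \right)} = 3$ ($q{\left(M,r \right)} = -3 + 6 = 3$)
$R{\left(u \right)} = u^{2}$
$\frac{R{\left(2 \right)} \sqrt{9 - 1}}{q{\left(0,-2 \right)}} = \frac{2^{2} \sqrt{9 - 1}}{3} = 4 \sqrt{8} \cdot \frac{1}{3} = 4 \cdot 2 \sqrt{2} \cdot \frac{1}{3} = 8 \sqrt{2} \cdot \frac{1}{3} = \frac{8 \sqrt{2}}{3}$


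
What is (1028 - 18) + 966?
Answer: 1976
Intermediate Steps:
(1028 - 18) + 966 = 1010 + 966 = 1976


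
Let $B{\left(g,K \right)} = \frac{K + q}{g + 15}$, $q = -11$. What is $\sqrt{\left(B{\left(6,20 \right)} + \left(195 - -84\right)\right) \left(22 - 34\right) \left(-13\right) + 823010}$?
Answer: $\frac{\sqrt{42463442}}{7} \approx 930.91$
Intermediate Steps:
$B{\left(g,K \right)} = \frac{-11 + K}{15 + g}$ ($B{\left(g,K \right)} = \frac{K - 11}{g + 15} = \frac{-11 + K}{15 + g}$)
$\sqrt{\left(B{\left(6,20 \right)} + \left(195 - -84\right)\right) \left(22 - 34\right) \left(-13\right) + 823010} = \sqrt{\left(\frac{-11 + 20}{15 + 6} + \left(195 - -84\right)\right) \left(22 - 34\right) \left(-13\right) + 823010} = \sqrt{\left(\frac{1}{21} \cdot 9 + \left(195 + 84\right)\right) \left(\left(-12\right) \left(-13\right)\right) + 823010} = \sqrt{\left(\frac{1}{21} \cdot 9 + 279\right) 156 + 823010} = \sqrt{\left(\frac{3}{7} + 279\right) 156 + 823010} = \sqrt{\frac{1956}{7} \cdot 156 + 823010} = \sqrt{\frac{305136}{7} + 823010} = \sqrt{\frac{6066206}{7}} = \frac{\sqrt{42463442}}{7}$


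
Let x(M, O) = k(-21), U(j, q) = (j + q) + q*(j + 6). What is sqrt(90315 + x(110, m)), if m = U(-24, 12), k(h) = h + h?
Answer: sqrt(90273) ≈ 300.45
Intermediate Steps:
k(h) = 2*h
U(j, q) = j + q + q*(6 + j) (U(j, q) = (j + q) + q*(6 + j) = j + q + q*(6 + j))
m = -228 (m = -24 + 7*12 - 24*12 = -24 + 84 - 288 = -228)
x(M, O) = -42 (x(M, O) = 2*(-21) = -42)
sqrt(90315 + x(110, m)) = sqrt(90315 - 42) = sqrt(90273)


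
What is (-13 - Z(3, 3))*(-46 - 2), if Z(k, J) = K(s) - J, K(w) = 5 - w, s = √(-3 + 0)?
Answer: 720 - 48*I*√3 ≈ 720.0 - 83.138*I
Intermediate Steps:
s = I*√3 (s = √(-3) = I*√3 ≈ 1.732*I)
Z(k, J) = 5 - J - I*√3 (Z(k, J) = (5 - I*√3) - J = 5 - J - I*√3)
(-13 - Z(3, 3))*(-46 - 2) = (-13 - (5 - 1*3 - I*√3))*(-46 - 2) = (-13 - (5 - 3 - I*√3))*(-48) = (-13 - (2 - I*√3))*(-48) = (-13 + (-2 + I*√3))*(-48) = (-15 + I*√3)*(-48) = 720 - 48*I*√3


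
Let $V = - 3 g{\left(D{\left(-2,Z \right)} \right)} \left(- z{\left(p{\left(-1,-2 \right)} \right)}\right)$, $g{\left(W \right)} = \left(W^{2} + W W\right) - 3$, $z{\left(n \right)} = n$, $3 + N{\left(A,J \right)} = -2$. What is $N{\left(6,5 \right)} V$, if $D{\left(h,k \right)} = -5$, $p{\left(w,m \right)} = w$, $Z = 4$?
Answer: $705$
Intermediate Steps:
$N{\left(A,J \right)} = -5$ ($N{\left(A,J \right)} = -3 - 2 = -5$)
$g{\left(W \right)} = -3 + 2 W^{2}$ ($g{\left(W \right)} = \left(W^{2} + W^{2}\right) - 3 = 2 W^{2} - 3 = -3 + 2 W^{2}$)
$V = -141$ ($V = - 3 \left(-3 + 2 \left(-5\right)^{2}\right) \left(\left(-1\right) \left(-1\right)\right) = - 3 \left(-3 + 2 \cdot 25\right) 1 = - 3 \left(-3 + 50\right) 1 = \left(-3\right) 47 \cdot 1 = \left(-141\right) 1 = -141$)
$N{\left(6,5 \right)} V = \left(-5\right) \left(-141\right) = 705$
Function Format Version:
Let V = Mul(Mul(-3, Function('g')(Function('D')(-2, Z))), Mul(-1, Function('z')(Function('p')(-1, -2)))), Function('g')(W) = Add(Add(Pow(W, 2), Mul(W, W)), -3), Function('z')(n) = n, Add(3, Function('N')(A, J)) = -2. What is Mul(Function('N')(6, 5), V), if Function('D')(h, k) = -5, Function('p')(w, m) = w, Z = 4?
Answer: 705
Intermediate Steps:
Function('N')(A, J) = -5 (Function('N')(A, J) = Add(-3, -2) = -5)
Function('g')(W) = Add(-3, Mul(2, Pow(W, 2))) (Function('g')(W) = Add(Add(Pow(W, 2), Pow(W, 2)), -3) = Add(Mul(2, Pow(W, 2)), -3) = Add(-3, Mul(2, Pow(W, 2))))
V = -141 (V = Mul(Mul(-3, Add(-3, Mul(2, Pow(-5, 2)))), Mul(-1, -1)) = Mul(Mul(-3, Add(-3, Mul(2, 25))), 1) = Mul(Mul(-3, Add(-3, 50)), 1) = Mul(Mul(-3, 47), 1) = Mul(-141, 1) = -141)
Mul(Function('N')(6, 5), V) = Mul(-5, -141) = 705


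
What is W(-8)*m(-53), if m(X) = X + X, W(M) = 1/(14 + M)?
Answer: -53/3 ≈ -17.667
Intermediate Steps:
m(X) = 2*X
W(-8)*m(-53) = (2*(-53))/(14 - 8) = -106/6 = (1/6)*(-106) = -53/3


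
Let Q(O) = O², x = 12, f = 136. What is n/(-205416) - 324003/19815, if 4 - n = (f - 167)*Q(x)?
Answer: -5553661139/339193170 ≈ -16.373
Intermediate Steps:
n = 4468 (n = 4 - (136 - 167)*12² = 4 - (-31)*144 = 4 - 1*(-4464) = 4 + 4464 = 4468)
n/(-205416) - 324003/19815 = 4468/(-205416) - 324003/19815 = 4468*(-1/205416) - 324003*1/19815 = -1117/51354 - 108001/6605 = -5553661139/339193170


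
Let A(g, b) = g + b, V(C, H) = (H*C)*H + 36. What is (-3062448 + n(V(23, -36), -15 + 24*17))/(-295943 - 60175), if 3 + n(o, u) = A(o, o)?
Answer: 1000921/118706 ≈ 8.4319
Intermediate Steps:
V(C, H) = 36 + C*H² (V(C, H) = (C*H)*H + 36 = C*H² + 36 = 36 + C*H²)
A(g, b) = b + g
n(o, u) = -3 + 2*o (n(o, u) = -3 + (o + o) = -3 + 2*o)
(-3062448 + n(V(23, -36), -15 + 24*17))/(-295943 - 60175) = (-3062448 + (-3 + 2*(36 + 23*(-36)²)))/(-295943 - 60175) = (-3062448 + (-3 + 2*(36 + 23*1296)))/(-356118) = (-3062448 + (-3 + 2*(36 + 29808)))*(-1/356118) = (-3062448 + (-3 + 2*29844))*(-1/356118) = (-3062448 + (-3 + 59688))*(-1/356118) = (-3062448 + 59685)*(-1/356118) = -3002763*(-1/356118) = 1000921/118706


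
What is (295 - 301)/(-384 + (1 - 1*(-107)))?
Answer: 1/46 ≈ 0.021739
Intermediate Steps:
(295 - 301)/(-384 + (1 - 1*(-107))) = -6/(-384 + (1 + 107)) = -6/(-384 + 108) = -6/(-276) = -6*(-1/276) = 1/46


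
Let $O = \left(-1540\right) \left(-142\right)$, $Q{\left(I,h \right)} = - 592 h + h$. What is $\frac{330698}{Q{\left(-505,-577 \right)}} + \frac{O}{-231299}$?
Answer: $\frac{1918705942}{78874578093} \approx 0.024326$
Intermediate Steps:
$Q{\left(I,h \right)} = - 591 h$
$O = 218680$
$\frac{330698}{Q{\left(-505,-577 \right)}} + \frac{O}{-231299} = \frac{330698}{\left(-591\right) \left(-577\right)} + \frac{218680}{-231299} = \frac{330698}{341007} + 218680 \left(- \frac{1}{231299}\right) = 330698 \cdot \frac{1}{341007} - \frac{218680}{231299} = \frac{330698}{341007} - \frac{218680}{231299} = \frac{1918705942}{78874578093}$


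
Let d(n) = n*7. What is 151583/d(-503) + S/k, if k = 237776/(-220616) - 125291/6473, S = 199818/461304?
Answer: -1288802688022271923/29921831131369604 ≈ -43.072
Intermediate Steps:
S = 11101/25628 (S = 199818*(1/461304) = 11101/25628 ≈ 0.43316)
k = -331594583/16227811 (k = 237776*(-1/220616) - 125291*1/6473 = -2702/2507 - 125291/6473 = -331594583/16227811 ≈ -20.434)
d(n) = 7*n
151583/d(-503) + S/k = 151583/((7*(-503))) + 11101/(25628*(-331594583/16227811)) = 151583/(-3521) + (11101/25628)*(-16227811/331594583) = 151583*(-1/3521) - 180144929911/8498105973124 = -151583/3521 - 180144929911/8498105973124 = -1288802688022271923/29921831131369604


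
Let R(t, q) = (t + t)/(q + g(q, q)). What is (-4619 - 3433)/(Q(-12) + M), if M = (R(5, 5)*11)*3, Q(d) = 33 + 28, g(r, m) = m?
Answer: -4026/47 ≈ -85.660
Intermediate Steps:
Q(d) = 61
R(t, q) = t/q (R(t, q) = (t + t)/(q + q) = (2*t)/((2*q)) = (2*t)*(1/(2*q)) = t/q)
M = 33 (M = ((5/5)*11)*3 = ((5*(1/5))*11)*3 = (1*11)*3 = 11*3 = 33)
(-4619 - 3433)/(Q(-12) + M) = (-4619 - 3433)/(61 + 33) = -8052/94 = -8052*1/94 = -4026/47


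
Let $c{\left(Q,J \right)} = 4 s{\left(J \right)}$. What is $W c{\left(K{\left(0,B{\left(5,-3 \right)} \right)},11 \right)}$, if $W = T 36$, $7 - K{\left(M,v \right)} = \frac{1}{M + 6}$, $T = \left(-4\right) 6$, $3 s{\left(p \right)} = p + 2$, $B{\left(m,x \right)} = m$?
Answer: $-14976$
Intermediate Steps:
$s{\left(p \right)} = \frac{2}{3} + \frac{p}{3}$ ($s{\left(p \right)} = \frac{p + 2}{3} = \frac{2 + p}{3} = \frac{2}{3} + \frac{p}{3}$)
$T = -24$
$K{\left(M,v \right)} = 7 - \frac{1}{6 + M}$ ($K{\left(M,v \right)} = 7 - \frac{1}{M + 6} = 7 - \frac{1}{6 + M}$)
$c{\left(Q,J \right)} = \frac{8}{3} + \frac{4 J}{3}$ ($c{\left(Q,J \right)} = 4 \left(\frac{2}{3} + \frac{J}{3}\right) = \frac{8}{3} + \frac{4 J}{3}$)
$W = -864$ ($W = \left(-24\right) 36 = -864$)
$W c{\left(K{\left(0,B{\left(5,-3 \right)} \right)},11 \right)} = - 864 \left(\frac{8}{3} + \frac{4}{3} \cdot 11\right) = - 864 \left(\frac{8}{3} + \frac{44}{3}\right) = \left(-864\right) \frac{52}{3} = -14976$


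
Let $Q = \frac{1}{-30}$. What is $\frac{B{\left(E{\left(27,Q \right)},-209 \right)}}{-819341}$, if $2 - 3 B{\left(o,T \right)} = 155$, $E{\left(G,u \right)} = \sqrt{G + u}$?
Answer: $\frac{51}{819341} \approx 6.2245 \cdot 10^{-5}$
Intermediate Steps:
$Q = - \frac{1}{30} \approx -0.033333$
$B{\left(o,T \right)} = -51$ ($B{\left(o,T \right)} = \frac{2}{3} - \frac{155}{3} = -51$)
$\frac{B{\left(E{\left(27,Q \right)},-209 \right)}}{-819341} = - \frac{51}{-819341} = \left(-51\right) \left(- \frac{1}{819341}\right) = \frac{51}{819341}$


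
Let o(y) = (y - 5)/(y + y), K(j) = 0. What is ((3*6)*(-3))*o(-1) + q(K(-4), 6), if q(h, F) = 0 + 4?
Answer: -158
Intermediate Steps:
q(h, F) = 4
o(y) = (-5 + y)/(2*y) (o(y) = (-5 + y)/((2*y)) = (-5 + y)*(1/(2*y)) = (-5 + y)/(2*y))
((3*6)*(-3))*o(-1) + q(K(-4), 6) = ((3*6)*(-3))*((1/2)*(-5 - 1)/(-1)) + 4 = (18*(-3))*((1/2)*(-1)*(-6)) + 4 = -54*3 + 4 = -162 + 4 = -158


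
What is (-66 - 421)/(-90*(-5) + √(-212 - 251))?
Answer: -219150/202963 + 487*I*√463/202963 ≈ -1.0798 + 0.05163*I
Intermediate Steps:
(-66 - 421)/(-90*(-5) + √(-212 - 251)) = -487/(450 + √(-463)) = -487/(450 + I*√463)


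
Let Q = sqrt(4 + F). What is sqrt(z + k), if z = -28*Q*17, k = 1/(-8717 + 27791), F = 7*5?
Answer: sqrt(66 - 599228784*sqrt(39))/1122 ≈ 54.522*I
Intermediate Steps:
F = 35
k = 1/19074 ≈ 5.2427e-5
Q = sqrt(39) (Q = sqrt(4 + 35) = sqrt(39) ≈ 6.2450)
z = -476*sqrt(39) (z = -28*sqrt(39)*17 = -476*sqrt(39) ≈ -2972.6)
sqrt(z + k) = sqrt(-476*sqrt(39) + 1/19074) = sqrt(1/19074 - 476*sqrt(39))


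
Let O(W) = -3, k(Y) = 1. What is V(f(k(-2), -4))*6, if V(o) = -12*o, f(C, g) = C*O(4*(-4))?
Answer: 216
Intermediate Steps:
f(C, g) = -3*C (f(C, g) = C*(-3) = -3*C)
V(f(k(-2), -4))*6 = -(-36)*6 = -12*(-3)*6 = 36*6 = 216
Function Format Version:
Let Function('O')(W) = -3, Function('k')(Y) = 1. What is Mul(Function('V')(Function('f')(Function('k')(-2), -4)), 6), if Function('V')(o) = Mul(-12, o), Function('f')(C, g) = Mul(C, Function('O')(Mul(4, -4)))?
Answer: 216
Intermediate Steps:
Function('f')(C, g) = Mul(-3, C) (Function('f')(C, g) = Mul(C, -3) = Mul(-3, C))
Mul(Function('V')(Function('f')(Function('k')(-2), -4)), 6) = Mul(Mul(-12, Mul(-3, 1)), 6) = Mul(Mul(-12, -3), 6) = Mul(36, 6) = 216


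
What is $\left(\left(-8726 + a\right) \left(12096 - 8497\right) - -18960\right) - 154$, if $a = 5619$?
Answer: $-11163287$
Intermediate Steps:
$\left(\left(-8726 + a\right) \left(12096 - 8497\right) - -18960\right) - 154 = \left(\left(-8726 + 5619\right) \left(12096 - 8497\right) - -18960\right) - 154 = \left(\left(-3107\right) 3599 + 18960\right) - 154 = \left(-11182093 + 18960\right) - 154 = -11163133 - 154 = -11163287$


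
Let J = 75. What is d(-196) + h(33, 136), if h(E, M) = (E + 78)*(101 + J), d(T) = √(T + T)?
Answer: 19536 + 14*I*√2 ≈ 19536.0 + 19.799*I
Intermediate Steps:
d(T) = √2*√T (d(T) = √(2*T) = √2*√T)
h(E, M) = 13728 + 176*E (h(E, M) = (E + 78)*(101 + 75) = (78 + E)*176 = 13728 + 176*E)
d(-196) + h(33, 136) = √2*√(-196) + (13728 + 176*33) = √2*(14*I) + (13728 + 5808) = 14*I*√2 + 19536 = 19536 + 14*I*√2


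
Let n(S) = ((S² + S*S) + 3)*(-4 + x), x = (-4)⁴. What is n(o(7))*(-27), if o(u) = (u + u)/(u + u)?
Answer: -34020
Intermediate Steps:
x = 256
o(u) = 1 (o(u) = (2*u)/((2*u)) = (2*u)*(1/(2*u)) = 1)
n(S) = 756 + 504*S² (n(S) = ((S² + S*S) + 3)*(-4 + 256) = ((S² + S²) + 3)*252 = (2*S² + 3)*252 = (3 + 2*S²)*252 = 756 + 504*S²)
n(o(7))*(-27) = (756 + 504*1²)*(-27) = (756 + 504*1)*(-27) = (756 + 504)*(-27) = 1260*(-27) = -34020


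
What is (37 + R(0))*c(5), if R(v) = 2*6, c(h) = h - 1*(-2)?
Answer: 343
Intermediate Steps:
c(h) = 2 + h (c(h) = h + 2 = 2 + h)
R(v) = 12
(37 + R(0))*c(5) = (37 + 12)*(2 + 5) = 49*7 = 343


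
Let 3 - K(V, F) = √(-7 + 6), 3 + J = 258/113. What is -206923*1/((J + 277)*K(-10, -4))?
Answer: -70146897/312200 - 23382299*I/312200 ≈ -224.69 - 74.895*I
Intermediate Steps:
J = -81/113 (J = -3 + 258/113 = -81/113 ≈ -0.71681)
K(V, F) = 3 - I (K(V, F) = 3 - √(-7 + 6) = 3 - √(-1) = 3 - I)
-206923*1/((J + 277)*K(-10, -4)) = -206923*(3 + I)/(10*(-81/113 + 277)) = -(70146897/312200 + 23382299*I/312200) = -206923*12769*(93660/113 + 31220*I/113)/9746884000 = -2642199787*(93660/113 + 31220*I/113)/9746884000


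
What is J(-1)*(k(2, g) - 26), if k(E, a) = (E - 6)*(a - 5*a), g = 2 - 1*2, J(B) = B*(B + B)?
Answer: -52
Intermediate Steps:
J(B) = 2*B² (J(B) = B*(2*B) = 2*B²)
g = 0 (g = 2 - 2 = 0)
k(E, a) = -4*a*(-6 + E) (k(E, a) = (-6 + E)*(-4*a) = -4*a*(-6 + E))
J(-1)*(k(2, g) - 26) = (2*(-1)²)*(4*0*(6 - 1*2) - 26) = (2*1)*(4*0*(6 - 2) - 26) = 2*(4*0*4 - 26) = 2*(0 - 26) = 2*(-26) = -52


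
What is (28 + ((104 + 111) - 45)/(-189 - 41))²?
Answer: 393129/529 ≈ 743.16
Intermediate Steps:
(28 + ((104 + 111) - 45)/(-189 - 41))² = (28 + (215 - 45)/(-230))² = (28 + 170*(-1/230))² = (28 - 17/23)² = (627/23)² = 393129/529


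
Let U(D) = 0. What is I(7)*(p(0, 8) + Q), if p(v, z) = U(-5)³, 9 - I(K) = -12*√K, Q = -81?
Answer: -729 - 972*√7 ≈ -3300.7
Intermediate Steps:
I(K) = 9 + 12*√K (I(K) = 9 - (-12)*√K = 9 + 12*√K)
p(v, z) = 0 (p(v, z) = 0³ = 0)
I(7)*(p(0, 8) + Q) = (9 + 12*√7)*(0 - 81) = (9 + 12*√7)*(-81) = -729 - 972*√7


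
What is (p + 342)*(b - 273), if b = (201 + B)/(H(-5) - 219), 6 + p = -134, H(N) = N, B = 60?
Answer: -6202713/112 ≈ -55381.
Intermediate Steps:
p = -140 (p = -6 - 134 = -140)
b = -261/224 (b = (201 + 60)/(-5 - 219) = 261/(-224) = 261*(-1/224) = -261/224 ≈ -1.1652)
(p + 342)*(b - 273) = (-140 + 342)*(-261/224 - 273) = 202*(-61413/224) = -6202713/112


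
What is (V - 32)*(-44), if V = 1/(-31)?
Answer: 43692/31 ≈ 1409.4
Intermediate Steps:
V = -1/31 ≈ -0.032258
(V - 32)*(-44) = (-1/31 - 32)*(-44) = -993/31*(-44) = 43692/31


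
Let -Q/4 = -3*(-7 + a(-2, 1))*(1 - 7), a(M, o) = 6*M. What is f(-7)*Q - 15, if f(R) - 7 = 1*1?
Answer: 10929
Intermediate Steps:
f(R) = 8 (f(R) = 7 + 1*1 = 7 + 1 = 8)
Q = 1368 (Q = -(-12)*(-7 + 6*(-2))*(1 - 7) = -(-12)*(-7 - 12)*(-6) = -(-12)*(-19*(-6)) = -(-12)*114 = -4*(-342) = 1368)
f(-7)*Q - 15 = 8*1368 - 15 = 10944 - 15 = 10929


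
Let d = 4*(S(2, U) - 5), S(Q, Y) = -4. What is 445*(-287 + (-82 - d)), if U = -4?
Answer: -148185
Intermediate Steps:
d = -36 (d = 4*(-4 - 5) = 4*(-9) = -36)
445*(-287 + (-82 - d)) = 445*(-287 + (-82 - 1*(-36))) = 445*(-287 + (-82 + 36)) = 445*(-287 - 46) = 445*(-333) = -148185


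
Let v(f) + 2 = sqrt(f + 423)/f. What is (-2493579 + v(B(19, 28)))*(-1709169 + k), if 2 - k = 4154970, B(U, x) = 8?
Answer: 14622700604597 - 5864137*sqrt(431)/8 ≈ 1.4623e+13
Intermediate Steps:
k = -4154968 (k = 2 - 1*4154970 = 2 - 4154970 = -4154968)
v(f) = -2 + sqrt(423 + f)/f (v(f) = -2 + sqrt(f + 423)/f = -2 + sqrt(423 + f)/f)
(-2493579 + v(B(19, 28)))*(-1709169 + k) = (-2493579 + (-2 + sqrt(423 + 8)/8))*(-1709169 - 4154968) = (-2493579 + (-2 + sqrt(431)/8))*(-5864137) = (-2493581 + sqrt(431)/8)*(-5864137) = 14622700604597 - 5864137*sqrt(431)/8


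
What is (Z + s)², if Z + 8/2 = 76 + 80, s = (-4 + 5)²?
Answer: 23409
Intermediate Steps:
s = 1 (s = 1² = 1)
Z = 152 (Z = -4 + (76 + 80) = -4 + 156 = 152)
(Z + s)² = (152 + 1)² = 153² = 23409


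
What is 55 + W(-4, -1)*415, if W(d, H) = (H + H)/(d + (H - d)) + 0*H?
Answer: 885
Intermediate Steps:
W(d, H) = 2 (W(d, H) = (2*H)/H + 0 = 2 + 0 = 2)
55 + W(-4, -1)*415 = 55 + 2*415 = 55 + 830 = 885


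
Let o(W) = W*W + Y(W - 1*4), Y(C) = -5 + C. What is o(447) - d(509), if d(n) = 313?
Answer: 199934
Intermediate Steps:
o(W) = -9 + W + W² (o(W) = W*W + (-5 + (W - 1*4)) = W² + (-5 + (W - 4)) = W² + (-5 + (-4 + W)) = W² + (-9 + W) = -9 + W + W²)
o(447) - d(509) = (-9 + 447 + 447²) - 1*313 = (-9 + 447 + 199809) - 313 = 200247 - 313 = 199934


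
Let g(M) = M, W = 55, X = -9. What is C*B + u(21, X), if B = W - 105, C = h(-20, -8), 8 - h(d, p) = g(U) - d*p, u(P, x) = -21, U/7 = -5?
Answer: -10171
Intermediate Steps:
U = -35 (U = 7*(-5) = -35)
h(d, p) = 43 + d*p (h(d, p) = 8 - (-35 - d*p) = 8 + (35 + d*p) = 43 + d*p)
C = 203 (C = 43 - 20*(-8) = 43 + 160 = 203)
B = -50 (B = 55 - 105 = -50)
C*B + u(21, X) = 203*(-50) - 21 = -10150 - 21 = -10171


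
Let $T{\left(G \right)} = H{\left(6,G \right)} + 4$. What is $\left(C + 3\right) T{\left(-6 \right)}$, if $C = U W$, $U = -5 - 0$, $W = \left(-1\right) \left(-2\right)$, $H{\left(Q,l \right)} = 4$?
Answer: $-56$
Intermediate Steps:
$T{\left(G \right)} = 8$ ($T{\left(G \right)} = 4 + 4 = 8$)
$W = 2$
$U = -5$ ($U = -5 + 0 = -5$)
$C = -10$ ($C = \left(-5\right) 2 = -10$)
$\left(C + 3\right) T{\left(-6 \right)} = \left(-10 + 3\right) 8 = \left(-7\right) 8 = -56$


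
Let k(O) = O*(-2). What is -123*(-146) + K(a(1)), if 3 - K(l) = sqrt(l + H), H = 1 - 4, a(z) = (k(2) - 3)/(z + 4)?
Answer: 17961 - I*sqrt(110)/5 ≈ 17961.0 - 2.0976*I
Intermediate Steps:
k(O) = -2*O
a(z) = -7/(4 + z) (a(z) = (-2*2 - 3)/(z + 4) = (-4 - 3)/(4 + z) = -7/(4 + z))
H = -3
K(l) = 3 - sqrt(-3 + l) (K(l) = 3 - sqrt(l - 3) = 3 - sqrt(-3 + l))
-123*(-146) + K(a(1)) = -123*(-146) + (3 - sqrt(-3 - 7/(4 + 1))) = 17958 + (3 - sqrt(-3 - 7/5)) = 17958 + (3 - sqrt(-22/5)) = 17958 + (3 - I*sqrt(110)/5) = 17961 - I*sqrt(110)/5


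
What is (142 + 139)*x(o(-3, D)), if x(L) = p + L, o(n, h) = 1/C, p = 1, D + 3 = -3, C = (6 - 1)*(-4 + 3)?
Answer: 1124/5 ≈ 224.80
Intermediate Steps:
C = -5 (C = 5*(-1) = -5)
D = -6 (D = -3 - 3 = -6)
o(n, h) = -1/5 (o(n, h) = 1/(-5) = -1/5)
x(L) = 1 + L
(142 + 139)*x(o(-3, D)) = (142 + 139)*(1 - 1/5) = 281*(4/5) = 1124/5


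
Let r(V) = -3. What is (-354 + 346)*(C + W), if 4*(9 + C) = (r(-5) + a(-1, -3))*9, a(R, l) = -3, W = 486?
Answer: -3708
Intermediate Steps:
C = -45/2 (C = -9 + ((-3 - 3)*9)/4 = -9 + (-6*9)/4 = -9 + (1/4)*(-54) = -9 - 27/2 = -45/2 ≈ -22.500)
(-354 + 346)*(C + W) = (-354 + 346)*(-45/2 + 486) = -8*927/2 = -3708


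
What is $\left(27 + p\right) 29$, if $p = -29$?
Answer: $-58$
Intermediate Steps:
$\left(27 + p\right) 29 = \left(27 - 29\right) 29 = \left(-2\right) 29 = -58$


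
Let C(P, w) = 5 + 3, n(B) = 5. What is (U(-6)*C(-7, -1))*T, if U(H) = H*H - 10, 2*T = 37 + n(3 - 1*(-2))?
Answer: 4368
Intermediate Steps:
T = 21 (T = (37 + 5)/2 = (½)*42 = 21)
C(P, w) = 8
U(H) = -10 + H² (U(H) = H² - 10 = -10 + H²)
(U(-6)*C(-7, -1))*T = ((-10 + (-6)²)*8)*21 = ((-10 + 36)*8)*21 = (26*8)*21 = 208*21 = 4368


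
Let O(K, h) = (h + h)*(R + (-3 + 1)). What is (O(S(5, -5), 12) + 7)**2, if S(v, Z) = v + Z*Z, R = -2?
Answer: 7921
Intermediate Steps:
S(v, Z) = v + Z**2
O(K, h) = -8*h (O(K, h) = (h + h)*(-2 + (-3 + 1)) = (2*h)*(-2 - 2) = (2*h)*(-4) = -8*h)
(O(S(5, -5), 12) + 7)**2 = (-8*12 + 7)**2 = (-96 + 7)**2 = (-89)**2 = 7921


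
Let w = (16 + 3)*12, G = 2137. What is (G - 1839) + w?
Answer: 526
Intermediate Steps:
w = 228 (w = 19*12 = 228)
(G - 1839) + w = (2137 - 1839) + 228 = 298 + 228 = 526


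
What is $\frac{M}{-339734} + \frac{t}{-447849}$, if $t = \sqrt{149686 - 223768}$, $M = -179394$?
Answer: $\frac{89697}{169867} - \frac{i \sqrt{74082}}{447849} \approx 0.52804 - 0.00060775 i$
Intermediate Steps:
$t = i \sqrt{74082}$ ($t = \sqrt{-74082} = i \sqrt{74082} \approx 272.18 i$)
$\frac{M}{-339734} + \frac{t}{-447849} = - \frac{179394}{-339734} + \frac{i \sqrt{74082}}{-447849} = \left(-179394\right) \left(- \frac{1}{339734}\right) + i \sqrt{74082} \left(- \frac{1}{447849}\right) = \frac{89697}{169867} - \frac{i \sqrt{74082}}{447849}$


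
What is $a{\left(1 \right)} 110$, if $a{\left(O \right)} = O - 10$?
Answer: $-990$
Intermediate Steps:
$a{\left(O \right)} = -10 + O$
$a{\left(1 \right)} 110 = \left(-10 + 1\right) 110 = \left(-9\right) 110 = -990$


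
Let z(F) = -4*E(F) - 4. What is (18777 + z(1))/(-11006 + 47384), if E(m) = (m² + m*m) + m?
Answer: 18761/36378 ≈ 0.51572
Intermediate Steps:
E(m) = m + 2*m² (E(m) = (m² + m²) + m = 2*m² + m = m + 2*m²)
z(F) = -4 - 4*F*(1 + 2*F) (z(F) = -4*F*(1 + 2*F) - 4 = -4 - 4*F*(1 + 2*F))
(18777 + z(1))/(-11006 + 47384) = (18777 + (-4 - 4*1*(1 + 2*1)))/(-11006 + 47384) = (18777 + (-4 - 4*1*(1 + 2)))/36378 = (18777 + (-4 - 4*1*3))*(1/36378) = (18777 + (-4 - 12))*(1/36378) = (18777 - 16)*(1/36378) = 18761*(1/36378) = 18761/36378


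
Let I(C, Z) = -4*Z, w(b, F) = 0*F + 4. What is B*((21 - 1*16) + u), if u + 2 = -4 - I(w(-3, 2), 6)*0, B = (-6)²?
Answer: -36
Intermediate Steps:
w(b, F) = 4 (w(b, F) = 0 + 4 = 4)
B = 36
u = -6 (u = -2 + (-4 - (-4*6)*0) = -2 + (-4 - (-24)*0) = -2 + (-4 - 1*0) = -2 + (-4 + 0) = -2 - 4 = -6)
B*((21 - 1*16) + u) = 36*((21 - 1*16) - 6) = 36*((21 - 16) - 6) = 36*(5 - 6) = 36*(-1) = -36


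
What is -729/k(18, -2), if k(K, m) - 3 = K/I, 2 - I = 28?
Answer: -3159/10 ≈ -315.90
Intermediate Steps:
I = -26 (I = 2 - 1*28 = 2 - 28 = -26)
k(K, m) = 3 - K/26 (k(K, m) = 3 + K/(-26) = 3 + K*(-1/26) = 3 - K/26)
-729/k(18, -2) = -729/(3 - 1/26*18) = -729/(3 - 9/13) = -729/30/13 = -729*13/30 = -3159/10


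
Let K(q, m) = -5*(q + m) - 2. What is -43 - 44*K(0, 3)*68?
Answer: 50821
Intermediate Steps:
K(q, m) = -2 - 5*m - 5*q (K(q, m) = -5*(m + q) - 2 = (-5*m - 5*q) - 2 = -2 - 5*m - 5*q)
-43 - 44*K(0, 3)*68 = -43 - 44*(-2 - 5*3 - 5*0)*68 = -43 - 44*(-2 - 15 + 0)*68 = -43 - 44*(-17)*68 = -43 + 748*68 = -43 + 50864 = 50821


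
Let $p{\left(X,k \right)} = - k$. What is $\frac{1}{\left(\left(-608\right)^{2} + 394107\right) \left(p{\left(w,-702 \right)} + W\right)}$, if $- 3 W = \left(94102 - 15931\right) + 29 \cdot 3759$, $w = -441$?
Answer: $- \frac{1}{47118560532} \approx -2.1223 \cdot 10^{-11}$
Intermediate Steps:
$W = -62394$ ($W = - \frac{\left(94102 - 15931\right) + 29 \cdot 3759}{3} = - \frac{78171 + 109011}{3} = \left(- \frac{1}{3}\right) 187182 = -62394$)
$\frac{1}{\left(\left(-608\right)^{2} + 394107\right) \left(p{\left(w,-702 \right)} + W\right)} = \frac{1}{\left(\left(-608\right)^{2} + 394107\right) \left(\left(-1\right) \left(-702\right) - 62394\right)} = \frac{1}{\left(369664 + 394107\right) \left(702 - 62394\right)} = \frac{1}{763771 \left(-61692\right)} = \frac{1}{-47118560532} = - \frac{1}{47118560532}$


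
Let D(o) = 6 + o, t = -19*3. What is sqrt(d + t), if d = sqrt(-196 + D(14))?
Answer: sqrt(-57 + 4*I*sqrt(11)) ≈ 0.87278 + 7.6001*I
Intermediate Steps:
t = -57
d = 4*I*sqrt(11) (d = sqrt(-196 + (6 + 14)) = sqrt(-196 + 20) = sqrt(-176) = 4*I*sqrt(11) ≈ 13.266*I)
sqrt(d + t) = sqrt(4*I*sqrt(11) - 57) = sqrt(-57 + 4*I*sqrt(11))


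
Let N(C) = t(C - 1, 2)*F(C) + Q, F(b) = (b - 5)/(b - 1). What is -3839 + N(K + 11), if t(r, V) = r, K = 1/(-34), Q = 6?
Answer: -130119/34 ≈ -3827.0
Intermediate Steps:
K = -1/34 ≈ -0.029412
F(b) = (-5 + b)/(-1 + b)
N(C) = 1 + C (N(C) = (C - 1)*((-5 + C)/(-1 + C)) + 6 = (-1 + C)*((-5 + C)/(-1 + C)) + 6 = (-5 + C) + 6 = 1 + C)
-3839 + N(K + 11) = -3839 + (1 + (-1/34 + 11)) = -3839 + (1 + 373/34) = -3839 + 407/34 = -130119/34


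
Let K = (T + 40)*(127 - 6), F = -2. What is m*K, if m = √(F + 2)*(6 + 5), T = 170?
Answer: 0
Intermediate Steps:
K = 25410 (K = (170 + 40)*(127 - 6) = 210*121 = 25410)
m = 0 (m = √(-2 + 2)*(6 + 5) = √0*11 = 0*11 = 0)
m*K = 0*25410 = 0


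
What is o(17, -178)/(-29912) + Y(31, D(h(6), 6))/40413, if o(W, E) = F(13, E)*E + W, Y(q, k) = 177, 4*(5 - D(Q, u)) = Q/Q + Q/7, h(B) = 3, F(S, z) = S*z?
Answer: -5547061331/402944552 ≈ -13.766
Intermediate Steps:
D(Q, u) = 19/4 - Q/28 (D(Q, u) = 5 - (Q/Q + Q/7)/4 = 5 - (1 + Q*(⅐))/4 = 5 - (1 + Q/7)/4 = 5 + (-¼ - Q/28) = 19/4 - Q/28)
o(W, E) = W + 13*E² (o(W, E) = (13*E)*E + W = 13*E² + W = W + 13*E²)
o(17, -178)/(-29912) + Y(31, D(h(6), 6))/40413 = (17 + 13*(-178)²)/(-29912) + 177/40413 = (17 + 13*31684)*(-1/29912) + 177*(1/40413) = (17 + 411892)*(-1/29912) + 59/13471 = 411909*(-1/29912) + 59/13471 = -411909/29912 + 59/13471 = -5547061331/402944552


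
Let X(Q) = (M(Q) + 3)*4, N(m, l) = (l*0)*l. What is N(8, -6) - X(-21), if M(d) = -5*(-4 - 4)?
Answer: -172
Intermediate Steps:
N(m, l) = 0 (N(m, l) = 0*l = 0)
M(d) = 40 (M(d) = -5*(-8) = 40)
X(Q) = 172 (X(Q) = (40 + 3)*4 = 43*4 = 172)
N(8, -6) - X(-21) = 0 - 1*172 = 0 - 172 = -172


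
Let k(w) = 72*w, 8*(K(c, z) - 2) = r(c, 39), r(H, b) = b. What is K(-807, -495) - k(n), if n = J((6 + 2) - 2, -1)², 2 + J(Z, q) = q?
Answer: -5129/8 ≈ -641.13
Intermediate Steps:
J(Z, q) = -2 + q
K(c, z) = 55/8 (K(c, z) = 2 + (⅛)*39 = 2 + 39/8 = 55/8)
n = 9 (n = (-2 - 1)² = (-3)² = 9)
K(-807, -495) - k(n) = 55/8 - 72*9 = 55/8 - 1*648 = 55/8 - 648 = -5129/8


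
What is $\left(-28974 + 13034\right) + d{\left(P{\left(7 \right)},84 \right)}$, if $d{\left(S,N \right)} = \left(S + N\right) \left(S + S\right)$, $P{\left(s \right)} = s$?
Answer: $-14666$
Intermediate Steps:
$d{\left(S,N \right)} = 2 S \left(N + S\right)$ ($d{\left(S,N \right)} = \left(N + S\right) 2 S = 2 S \left(N + S\right)$)
$\left(-28974 + 13034\right) + d{\left(P{\left(7 \right)},84 \right)} = \left(-28974 + 13034\right) + 2 \cdot 7 \left(84 + 7\right) = -15940 + 2 \cdot 7 \cdot 91 = -15940 + 1274 = -14666$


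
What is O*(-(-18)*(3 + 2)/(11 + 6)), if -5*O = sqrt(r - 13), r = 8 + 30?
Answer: -90/17 ≈ -5.2941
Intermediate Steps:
r = 38
O = -1 (O = -sqrt(38 - 13)/5 = -sqrt(25)/5 = -1/5*5 = -1)
O*(-(-18)*(3 + 2)/(11 + 6)) = -(-1)*(-18*(3 + 2)/(11 + 6)) = -(-1)*(-90/17) = -(-1)*(-18*5/17) = -(-1)*(-90)/17 = -1*90/17 = -90/17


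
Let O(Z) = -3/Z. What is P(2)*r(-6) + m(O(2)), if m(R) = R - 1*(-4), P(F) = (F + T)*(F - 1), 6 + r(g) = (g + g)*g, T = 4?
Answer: 797/2 ≈ 398.50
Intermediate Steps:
r(g) = -6 + 2*g**2 (r(g) = -6 + (g + g)*g = -6 + (2*g)*g = -6 + 2*g**2)
P(F) = (-1 + F)*(4 + F) (P(F) = (F + 4)*(F - 1) = (4 + F)*(-1 + F) = (-1 + F)*(4 + F))
m(R) = 4 + R (m(R) = R + 4 = 4 + R)
P(2)*r(-6) + m(O(2)) = (-4 + 2**2 + 3*2)*(-6 + 2*(-6)**2) + (4 - 3/2) = (-4 + 4 + 6)*(-6 + 2*36) + (4 - 3*1/2) = 6*(-6 + 72) + (4 - 3/2) = 6*66 + 5/2 = 396 + 5/2 = 797/2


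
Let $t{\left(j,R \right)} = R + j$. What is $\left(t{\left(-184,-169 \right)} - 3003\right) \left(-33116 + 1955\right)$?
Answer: $104576316$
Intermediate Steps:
$\left(t{\left(-184,-169 \right)} - 3003\right) \left(-33116 + 1955\right) = \left(\left(-169 - 184\right) - 3003\right) \left(-33116 + 1955\right) = \left(-353 - 3003\right) \left(-31161\right) = \left(-3356\right) \left(-31161\right) = 104576316$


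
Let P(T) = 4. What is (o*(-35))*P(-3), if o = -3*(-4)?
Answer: -1680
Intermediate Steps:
o = 12
(o*(-35))*P(-3) = (12*(-35))*4 = -420*4 = -1680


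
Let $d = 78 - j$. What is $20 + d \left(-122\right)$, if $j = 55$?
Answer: $-2786$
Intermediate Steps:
$d = 23$ ($d = 78 - 55 = 23$)
$20 + d \left(-122\right) = 20 + 23 \left(-122\right) = 20 - 2806 = -2786$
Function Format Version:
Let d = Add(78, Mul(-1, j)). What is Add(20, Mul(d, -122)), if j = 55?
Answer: -2786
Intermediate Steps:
d = 23 (d = Add(78, Mul(-1, 55)) = Add(78, -55) = 23)
Add(20, Mul(d, -122)) = Add(20, Mul(23, -122)) = Add(20, -2806) = -2786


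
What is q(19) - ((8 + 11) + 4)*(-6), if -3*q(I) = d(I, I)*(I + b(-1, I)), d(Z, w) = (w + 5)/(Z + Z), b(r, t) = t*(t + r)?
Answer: 62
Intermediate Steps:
b(r, t) = t*(r + t)
d(Z, w) = (5 + w)/(2*Z) (d(Z, w) = (5 + w)/((2*Z)) = (5 + w)*(1/(2*Z)) = (5 + w)/(2*Z))
q(I) = -(5 + I)*(I + I*(-1 + I))/(6*I) (q(I) = -(5 + I)/(2*I)*(I + I*(-1 + I))/3 = -(5 + I)*(I + I*(-1 + I))/(6*I))
q(19) - ((8 + 11) + 4)*(-6) = -⅙*19*(5 + 19) - ((8 + 11) + 4)*(-6) = -⅙*19*24 - (19 + 4)*(-6) = -76 - 23*(-6) = -76 - 1*(-138) = -76 + 138 = 62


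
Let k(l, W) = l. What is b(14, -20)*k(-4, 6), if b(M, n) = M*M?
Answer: -784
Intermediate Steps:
b(M, n) = M**2
b(14, -20)*k(-4, 6) = 14**2*(-4) = 196*(-4) = -784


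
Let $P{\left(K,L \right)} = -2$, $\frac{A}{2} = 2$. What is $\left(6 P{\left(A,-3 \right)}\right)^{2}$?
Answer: $144$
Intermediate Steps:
$A = 4$ ($A = 2 \cdot 2 = 4$)
$\left(6 P{\left(A,-3 \right)}\right)^{2} = \left(6 \left(-2\right)\right)^{2} = \left(-12\right)^{2} = 144$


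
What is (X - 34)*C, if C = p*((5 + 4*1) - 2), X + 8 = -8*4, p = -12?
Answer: 6216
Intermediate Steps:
X = -40 (X = -8 - 8*4 = -8 - 32 = -40)
C = -84 (C = -12*((5 + 4*1) - 2) = -12*((5 + 4) - 2) = -12*(9 - 2) = -12*7 = -84)
(X - 34)*C = (-40 - 34)*(-84) = -74*(-84) = 6216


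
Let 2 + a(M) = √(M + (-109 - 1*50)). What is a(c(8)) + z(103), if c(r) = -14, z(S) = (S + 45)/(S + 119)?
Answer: -4/3 + I*√173 ≈ -1.3333 + 13.153*I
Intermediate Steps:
z(S) = (45 + S)/(119 + S)
a(M) = -2 + √(-159 + M) (a(M) = -2 + √(M + (-109 - 1*50)) = -2 + √(M + (-109 - 50)) = -2 + √(M - 159) = -2 + √(-159 + M))
a(c(8)) + z(103) = (-2 + √(-159 - 14)) + (45 + 103)/(119 + 103) = (-2 + √(-173)) + 148/222 = (-2 + I*√173) + (1/222)*148 = (-2 + I*√173) + ⅔ = -4/3 + I*√173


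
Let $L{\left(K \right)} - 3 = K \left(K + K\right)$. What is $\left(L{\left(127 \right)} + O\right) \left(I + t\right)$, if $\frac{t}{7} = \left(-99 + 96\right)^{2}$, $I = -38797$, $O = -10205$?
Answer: $-854317104$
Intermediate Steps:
$L{\left(K \right)} = 3 + 2 K^{2}$ ($L{\left(K \right)} = 3 + K \left(K + K\right) = 3 + K 2 K = 3 + 2 K^{2}$)
$t = 63$ ($t = 7 \left(-99 + 96\right)^{2} = 7 \left(-3\right)^{2} = 7 \cdot 9 = 63$)
$\left(L{\left(127 \right)} + O\right) \left(I + t\right) = \left(\left(3 + 2 \cdot 127^{2}\right) - 10205\right) \left(-38797 + 63\right) = \left(\left(3 + 2 \cdot 16129\right) - 10205\right) \left(-38734\right) = \left(\left(3 + 32258\right) - 10205\right) \left(-38734\right) = \left(32261 - 10205\right) \left(-38734\right) = 22056 \left(-38734\right) = -854317104$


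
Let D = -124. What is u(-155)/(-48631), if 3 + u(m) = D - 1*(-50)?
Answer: 7/4421 ≈ 0.0015834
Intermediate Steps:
u(m) = -77 (u(m) = -3 + (-124 - 1*(-50)) = -3 + (-124 + 50) = -3 - 74 = -77)
u(-155)/(-48631) = -77/(-48631) = -77*(-1/48631) = 7/4421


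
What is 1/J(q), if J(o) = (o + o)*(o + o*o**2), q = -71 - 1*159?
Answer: 1/5596925800 ≈ 1.7867e-10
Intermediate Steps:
q = -230 (q = -71 - 159 = -230)
J(o) = 2*o*(o + o**3) (J(o) = (2*o)*(o + o**3) = 2*o*(o + o**3))
1/J(q) = 1/(2*(-230)**2*(1 + (-230)**2)) = 1/(2*52900*(1 + 52900)) = 1/(2*52900*52901) = 1/5596925800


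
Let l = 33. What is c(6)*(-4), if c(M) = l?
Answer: -132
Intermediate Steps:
c(M) = 33
c(6)*(-4) = 33*(-4) = -132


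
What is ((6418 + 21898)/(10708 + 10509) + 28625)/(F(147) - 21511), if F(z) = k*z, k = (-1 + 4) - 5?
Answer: -607364941/462636685 ≈ -1.3128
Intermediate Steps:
k = -2 (k = 3 - 5 = -2)
F(z) = -2*z
((6418 + 21898)/(10708 + 10509) + 28625)/(F(147) - 21511) = ((6418 + 21898)/(10708 + 10509) + 28625)/(-2*147 - 21511) = (28316/21217 + 28625)/(-294 - 21511) = (28316*(1/21217) + 28625)/(-21805) = (28316/21217 + 28625)*(-1/21805) = (607364941/21217)*(-1/21805) = -607364941/462636685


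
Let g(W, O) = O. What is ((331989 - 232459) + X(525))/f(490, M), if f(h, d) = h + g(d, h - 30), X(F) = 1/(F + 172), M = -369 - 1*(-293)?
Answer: 69372411/662150 ≈ 104.77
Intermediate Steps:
M = -76 (M = -369 + 293 = -76)
X(F) = 1/(172 + F)
f(h, d) = -30 + 2*h (f(h, d) = h + (h - 30) = h + (-30 + h) = -30 + 2*h)
((331989 - 232459) + X(525))/f(490, M) = ((331989 - 232459) + 1/(172 + 525))/(-30 + 2*490) = (99530 + 1/697)/(-30 + 980) = (99530 + 1/697)/950 = (69372411/697)*(1/950) = 69372411/662150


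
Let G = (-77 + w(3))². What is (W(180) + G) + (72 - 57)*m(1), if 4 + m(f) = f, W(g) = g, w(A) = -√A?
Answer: 6067 + 154*√3 ≈ 6333.7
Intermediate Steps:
m(f) = -4 + f
G = (-77 - √3)² ≈ 6198.7
(W(180) + G) + (72 - 57)*m(1) = (180 + (77 + √3)²) + (72 - 57)*(-4 + 1) = (180 + (77 + √3)²) + 15*(-3) = (180 + (77 + √3)²) - 45 = 135 + (77 + √3)²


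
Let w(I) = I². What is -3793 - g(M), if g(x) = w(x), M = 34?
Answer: -4949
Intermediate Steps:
g(x) = x²
-3793 - g(M) = -3793 - 1*34² = -3793 - 1*1156 = -3793 - 1156 = -4949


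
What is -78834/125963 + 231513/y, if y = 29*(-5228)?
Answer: -41114252427/19097502356 ≈ -2.1529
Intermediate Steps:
y = -151612
-78834/125963 + 231513/y = -78834/125963 + 231513/(-151612) = -78834*1/125963 + 231513*(-1/151612) = -78834/125963 - 231513/151612 = -41114252427/19097502356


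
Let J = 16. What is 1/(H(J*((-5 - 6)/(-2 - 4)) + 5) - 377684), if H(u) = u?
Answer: -3/1132949 ≈ -2.6480e-6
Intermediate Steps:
1/(H(J*((-5 - 6)/(-2 - 4)) + 5) - 377684) = 1/((16*((-5 - 6)/(-2 - 4)) + 5) - 377684) = 1/((16*(-11/(-6)) + 5) - 377684) = 1/((16*(-11*(-⅙)) + 5) - 377684) = 1/((16*(11/6) + 5) - 377684) = 1/((88/3 + 5) - 377684) = 1/(103/3 - 377684) = 1/(-1132949/3) = -3/1132949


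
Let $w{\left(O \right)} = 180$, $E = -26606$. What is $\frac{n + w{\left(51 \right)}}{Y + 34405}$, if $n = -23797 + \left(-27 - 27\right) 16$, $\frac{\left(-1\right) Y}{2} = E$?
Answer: $- \frac{24481}{87617} \approx -0.27941$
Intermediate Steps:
$Y = 53212$ ($Y = \left(-2\right) \left(-26606\right) = 53212$)
$n = -24661$ ($n = -23797 - 864 = -24661$)
$\frac{n + w{\left(51 \right)}}{Y + 34405} = \frac{-24661 + 180}{53212 + 34405} = - \frac{24481}{87617}$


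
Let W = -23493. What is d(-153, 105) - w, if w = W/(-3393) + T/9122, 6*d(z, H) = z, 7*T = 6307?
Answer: -167768227/5158491 ≈ -32.523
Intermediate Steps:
T = 901 (T = (⅐)*6307 = 901)
d(z, H) = z/6
w = 72453413/10316982 (w = -23493/(-3393) + 901/9122 = -23493*(-1/3393) + 901*(1/9122) = 7831/1131 + 901/9122 = 72453413/10316982 ≈ 7.0227)
d(-153, 105) - w = (⅙)*(-153) - 1*72453413/10316982 = -51/2 - 72453413/10316982 = -167768227/5158491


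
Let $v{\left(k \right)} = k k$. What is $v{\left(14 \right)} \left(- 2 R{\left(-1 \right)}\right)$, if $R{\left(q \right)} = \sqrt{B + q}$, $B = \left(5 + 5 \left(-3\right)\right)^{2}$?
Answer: $- 1176 \sqrt{11} \approx -3900.4$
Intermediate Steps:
$B = 100$ ($B = \left(5 - 15\right)^{2} = \left(-10\right)^{2} = 100$)
$v{\left(k \right)} = k^{2}$
$R{\left(q \right)} = \sqrt{100 + q}$
$v{\left(14 \right)} \left(- 2 R{\left(-1 \right)}\right) = 14^{2} \left(- 2 \sqrt{100 - 1}\right) = 196 \left(- 2 \sqrt{99}\right) = 196 \left(- 2 \cdot 3 \sqrt{11}\right) = 196 \left(- 6 \sqrt{11}\right) = - 1176 \sqrt{11}$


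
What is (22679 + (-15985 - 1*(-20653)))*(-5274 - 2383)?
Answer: -209395979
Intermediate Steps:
(22679 + (-15985 - 1*(-20653)))*(-5274 - 2383) = (22679 + (-15985 + 20653))*(-7657) = (22679 + 4668)*(-7657) = 27347*(-7657) = -209395979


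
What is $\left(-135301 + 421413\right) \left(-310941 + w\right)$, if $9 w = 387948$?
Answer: $- \frac{229892994784}{3} \approx -7.6631 \cdot 10^{10}$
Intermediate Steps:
$w = \frac{129316}{3}$ ($w = \frac{1}{9} \cdot 387948 = \frac{129316}{3} \approx 43105.0$)
$\left(-135301 + 421413\right) \left(-310941 + w\right) = \left(-135301 + 421413\right) \left(-310941 + \frac{129316}{3}\right) = 286112 \left(- \frac{803507}{3}\right) = - \frac{229892994784}{3}$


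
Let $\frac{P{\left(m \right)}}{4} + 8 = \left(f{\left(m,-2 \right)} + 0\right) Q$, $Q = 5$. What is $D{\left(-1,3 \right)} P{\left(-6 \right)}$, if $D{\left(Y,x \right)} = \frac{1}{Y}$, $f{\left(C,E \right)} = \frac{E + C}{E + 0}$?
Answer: $-48$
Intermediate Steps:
$f{\left(C,E \right)} = \frac{C + E}{E}$
$P{\left(m \right)} = -12 - 10 m$ ($P{\left(m \right)} = -32 + 4 \left(\frac{m - 2}{-2} + 0\right) 5 = -32 + 4 \left(- \frac{-2 + m}{2} + 0\right) 5 = -32 + 4 \left(\left(1 - \frac{m}{2}\right) + 0\right) 5 = -32 + 4 \left(1 - \frac{m}{2}\right) 5 = -32 + 4 \left(5 - \frac{5 m}{2}\right) = -32 - \left(-20 + 10 m\right) = -12 - 10 m$)
$D{\left(-1,3 \right)} P{\left(-6 \right)} = \frac{-12 - -60}{-1} = - (-12 + 60) = \left(-1\right) 48 = -48$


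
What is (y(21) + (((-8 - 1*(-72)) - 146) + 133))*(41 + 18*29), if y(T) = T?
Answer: 40536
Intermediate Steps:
(y(21) + (((-8 - 1*(-72)) - 146) + 133))*(41 + 18*29) = (21 + (((-8 - 1*(-72)) - 146) + 133))*(41 + 18*29) = (21 + (((-8 + 72) - 146) + 133))*(41 + 522) = (21 + ((64 - 146) + 133))*563 = (21 + (-82 + 133))*563 = (21 + 51)*563 = 72*563 = 40536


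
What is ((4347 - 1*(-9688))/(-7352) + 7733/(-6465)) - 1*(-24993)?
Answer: 1187786695949/47530680 ≈ 24990.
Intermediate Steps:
((4347 - 1*(-9688))/(-7352) + 7733/(-6465)) - 1*(-24993) = ((4347 + 9688)*(-1/7352) + 7733*(-1/6465)) + 24993 = (14035*(-1/7352) - 7733/6465) + 24993 = (-14035/7352 - 7733/6465) + 24993 = -147589291/47530680 + 24993 = 1187786695949/47530680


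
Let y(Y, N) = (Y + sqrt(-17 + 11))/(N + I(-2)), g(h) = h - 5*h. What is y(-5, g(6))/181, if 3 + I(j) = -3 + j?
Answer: 5/5792 - I*sqrt(6)/5792 ≈ 0.00086326 - 0.00042291*I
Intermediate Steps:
I(j) = -6 + j (I(j) = -3 + (-3 + j) = -6 + j)
g(h) = -4*h
y(Y, N) = (Y + I*sqrt(6))/(-8 + N) (y(Y, N) = (Y + sqrt(-17 + 11))/(N + (-6 - 2)) = (Y + sqrt(-6))/(N - 8) = (Y + I*sqrt(6))/(-8 + N))
y(-5, g(6))/181 = ((-5 + I*sqrt(6))/(-8 - 4*6))/181 = ((-5 + I*sqrt(6))/(-8 - 24))/181 = ((-5 + I*sqrt(6))/(-32))/181 = (-(-5 + I*sqrt(6))/32)/181 = (5/32 - I*sqrt(6)/32)/181 = 5/5792 - I*sqrt(6)/5792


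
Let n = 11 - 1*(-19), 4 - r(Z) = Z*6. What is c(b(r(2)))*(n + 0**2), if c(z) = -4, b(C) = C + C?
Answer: -120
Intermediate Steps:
r(Z) = 4 - 6*Z (r(Z) = 4 - Z*6 = 4 - 6*Z)
b(C) = 2*C
n = 30 (n = 11 + 19 = 30)
c(b(r(2)))*(n + 0**2) = -4*(30 + 0**2) = -4*(30 + 0) = -4*30 = -120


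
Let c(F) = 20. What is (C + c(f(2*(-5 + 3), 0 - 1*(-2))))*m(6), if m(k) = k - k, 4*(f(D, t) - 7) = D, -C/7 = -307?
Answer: 0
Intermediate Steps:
C = 2149 (C = -7*(-307) = 2149)
f(D, t) = 7 + D/4
m(k) = 0
(C + c(f(2*(-5 + 3), 0 - 1*(-2))))*m(6) = (2149 + 20)*0 = 2169*0 = 0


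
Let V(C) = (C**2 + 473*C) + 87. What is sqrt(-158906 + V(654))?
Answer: sqrt(578239) ≈ 760.42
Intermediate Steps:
V(C) = 87 + C**2 + 473*C
sqrt(-158906 + V(654)) = sqrt(-158906 + (87 + 654**2 + 473*654)) = sqrt(-158906 + (87 + 427716 + 309342)) = sqrt(-158906 + 737145) = sqrt(578239)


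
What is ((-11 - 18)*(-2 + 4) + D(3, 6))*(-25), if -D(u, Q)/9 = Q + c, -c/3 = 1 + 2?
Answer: 775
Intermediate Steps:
c = -9 (c = -3*(1 + 2) = -3*3 = -9)
D(u, Q) = 81 - 9*Q (D(u, Q) = -9*(Q - 9) = -9*(-9 + Q) = 81 - 9*Q)
((-11 - 18)*(-2 + 4) + D(3, 6))*(-25) = ((-11 - 18)*(-2 + 4) + (81 - 9*6))*(-25) = (-29*2 + (81 - 54))*(-25) = (-58 + 27)*(-25) = -31*(-25) = 775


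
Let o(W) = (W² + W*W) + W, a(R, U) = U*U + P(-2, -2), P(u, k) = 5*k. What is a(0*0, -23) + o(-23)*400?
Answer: 414519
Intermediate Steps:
a(R, U) = -10 + U² (a(R, U) = U*U + 5*(-2) = U² - 10 = -10 + U²)
o(W) = W + 2*W² (o(W) = (W² + W²) + W = 2*W² + W = W + 2*W²)
a(0*0, -23) + o(-23)*400 = (-10 + (-23)²) - 23*(1 + 2*(-23))*400 = (-10 + 529) - 23*(1 - 46)*400 = 519 - 23*(-45)*400 = 519 + 1035*400 = 519 + 414000 = 414519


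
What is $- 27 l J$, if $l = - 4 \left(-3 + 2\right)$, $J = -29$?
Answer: $3132$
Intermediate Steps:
$l = 4$ ($l = \left(-4\right) \left(-1\right) = 4$)
$- 27 l J = \left(-27\right) 4 \left(-29\right) = \left(-108\right) \left(-29\right) = 3132$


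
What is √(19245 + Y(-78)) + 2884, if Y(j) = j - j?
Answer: 2884 + √19245 ≈ 3022.7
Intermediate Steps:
Y(j) = 0
√(19245 + Y(-78)) + 2884 = √(19245 + 0) + 2884 = √19245 + 2884 = 2884 + √19245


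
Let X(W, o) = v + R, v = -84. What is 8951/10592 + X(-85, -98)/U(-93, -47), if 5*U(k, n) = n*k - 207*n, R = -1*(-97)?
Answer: 6344879/7467360 ≈ 0.84968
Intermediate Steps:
R = 97
U(k, n) = -207*n/5 + k*n/5 (U(k, n) = (n*k - 207*n)/5 = (k*n - 207*n)/5 = (-207*n + k*n)/5 = -207*n/5 + k*n/5)
X(W, o) = 13 (X(W, o) = -84 + 97 = 13)
8951/10592 + X(-85, -98)/U(-93, -47) = 8951/10592 + 13/(((⅕)*(-47)*(-207 - 93))) = 8951*(1/10592) + 13/(((⅕)*(-47)*(-300))) = 8951/10592 + 13/2820 = 6344879/7467360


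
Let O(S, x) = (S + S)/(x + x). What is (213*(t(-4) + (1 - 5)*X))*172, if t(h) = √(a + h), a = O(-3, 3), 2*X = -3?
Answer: 219816 + 36636*I*√5 ≈ 2.1982e+5 + 81921.0*I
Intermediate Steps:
X = -3/2 (X = (½)*(-3) = -3/2 ≈ -1.5000)
O(S, x) = S/x (O(S, x) = (2*S)/((2*x)) = (2*S)*(1/(2*x)) = S/x)
a = -1 (a = -3/3 = -3*⅓ = -1)
t(h) = √(-1 + h)
(213*(t(-4) + (1 - 5)*X))*172 = (213*(√(-1 - 4) + (1 - 5)*(-3/2)))*172 = (213*(√(-5) - 4*(-3/2)))*172 = (213*(I*√5 + 6))*172 = (213*(6 + I*√5))*172 = (1278 + 213*I*√5)*172 = 219816 + 36636*I*√5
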